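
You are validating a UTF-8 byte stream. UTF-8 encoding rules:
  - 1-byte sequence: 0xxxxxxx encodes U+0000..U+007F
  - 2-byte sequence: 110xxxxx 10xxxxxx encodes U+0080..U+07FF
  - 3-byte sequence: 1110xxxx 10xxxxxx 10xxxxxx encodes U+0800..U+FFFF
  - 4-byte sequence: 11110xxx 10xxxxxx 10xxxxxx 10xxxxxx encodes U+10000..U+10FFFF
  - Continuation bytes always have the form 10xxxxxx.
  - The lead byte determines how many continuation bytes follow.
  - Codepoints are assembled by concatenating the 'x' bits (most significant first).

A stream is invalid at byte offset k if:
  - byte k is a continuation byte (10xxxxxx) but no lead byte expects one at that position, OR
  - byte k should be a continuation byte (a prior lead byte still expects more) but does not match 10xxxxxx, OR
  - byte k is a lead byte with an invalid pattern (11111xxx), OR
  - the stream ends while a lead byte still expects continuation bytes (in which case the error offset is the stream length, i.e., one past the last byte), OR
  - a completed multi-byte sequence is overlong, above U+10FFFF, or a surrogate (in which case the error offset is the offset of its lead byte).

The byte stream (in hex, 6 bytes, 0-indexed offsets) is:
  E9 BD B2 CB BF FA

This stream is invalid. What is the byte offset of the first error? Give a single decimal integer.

Answer: 5

Derivation:
Byte[0]=E9: 3-byte lead, need 2 cont bytes. acc=0x9
Byte[1]=BD: continuation. acc=(acc<<6)|0x3D=0x27D
Byte[2]=B2: continuation. acc=(acc<<6)|0x32=0x9F72
Completed: cp=U+9F72 (starts at byte 0)
Byte[3]=CB: 2-byte lead, need 1 cont bytes. acc=0xB
Byte[4]=BF: continuation. acc=(acc<<6)|0x3F=0x2FF
Completed: cp=U+02FF (starts at byte 3)
Byte[5]=FA: INVALID lead byte (not 0xxx/110x/1110/11110)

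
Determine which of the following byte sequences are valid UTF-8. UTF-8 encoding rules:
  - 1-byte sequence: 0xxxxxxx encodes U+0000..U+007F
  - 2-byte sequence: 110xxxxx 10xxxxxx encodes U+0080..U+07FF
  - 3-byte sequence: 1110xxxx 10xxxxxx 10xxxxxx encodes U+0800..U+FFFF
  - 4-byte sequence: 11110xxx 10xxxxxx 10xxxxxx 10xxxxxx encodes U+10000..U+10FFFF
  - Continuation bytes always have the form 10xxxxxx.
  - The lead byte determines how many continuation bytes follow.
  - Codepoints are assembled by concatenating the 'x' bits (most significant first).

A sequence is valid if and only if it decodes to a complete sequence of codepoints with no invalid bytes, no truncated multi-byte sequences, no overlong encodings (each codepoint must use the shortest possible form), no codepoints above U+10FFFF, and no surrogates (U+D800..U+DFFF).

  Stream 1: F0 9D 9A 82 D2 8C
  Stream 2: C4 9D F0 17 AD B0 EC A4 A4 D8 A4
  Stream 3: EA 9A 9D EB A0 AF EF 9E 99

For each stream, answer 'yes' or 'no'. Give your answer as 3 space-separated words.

Stream 1: decodes cleanly. VALID
Stream 2: error at byte offset 3. INVALID
Stream 3: decodes cleanly. VALID

Answer: yes no yes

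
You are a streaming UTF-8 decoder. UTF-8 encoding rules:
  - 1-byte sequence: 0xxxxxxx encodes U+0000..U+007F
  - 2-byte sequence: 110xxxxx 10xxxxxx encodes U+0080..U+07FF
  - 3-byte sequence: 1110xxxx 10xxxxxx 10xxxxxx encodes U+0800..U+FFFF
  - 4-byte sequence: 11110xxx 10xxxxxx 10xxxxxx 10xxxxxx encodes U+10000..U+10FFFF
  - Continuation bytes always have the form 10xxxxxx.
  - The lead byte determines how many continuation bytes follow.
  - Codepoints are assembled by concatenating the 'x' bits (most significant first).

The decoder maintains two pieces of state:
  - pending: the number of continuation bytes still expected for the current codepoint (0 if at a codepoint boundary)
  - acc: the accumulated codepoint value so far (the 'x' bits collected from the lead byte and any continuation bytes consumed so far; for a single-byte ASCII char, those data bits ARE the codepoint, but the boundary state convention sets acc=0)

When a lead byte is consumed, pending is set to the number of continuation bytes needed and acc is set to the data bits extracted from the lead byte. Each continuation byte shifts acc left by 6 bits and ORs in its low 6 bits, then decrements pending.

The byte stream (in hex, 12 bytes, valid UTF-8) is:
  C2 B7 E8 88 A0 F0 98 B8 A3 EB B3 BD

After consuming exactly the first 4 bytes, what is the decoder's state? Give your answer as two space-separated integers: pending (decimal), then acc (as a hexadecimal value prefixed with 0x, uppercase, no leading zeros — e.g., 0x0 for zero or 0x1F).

Byte[0]=C2: 2-byte lead. pending=1, acc=0x2
Byte[1]=B7: continuation. acc=(acc<<6)|0x37=0xB7, pending=0
Byte[2]=E8: 3-byte lead. pending=2, acc=0x8
Byte[3]=88: continuation. acc=(acc<<6)|0x08=0x208, pending=1

Answer: 1 0x208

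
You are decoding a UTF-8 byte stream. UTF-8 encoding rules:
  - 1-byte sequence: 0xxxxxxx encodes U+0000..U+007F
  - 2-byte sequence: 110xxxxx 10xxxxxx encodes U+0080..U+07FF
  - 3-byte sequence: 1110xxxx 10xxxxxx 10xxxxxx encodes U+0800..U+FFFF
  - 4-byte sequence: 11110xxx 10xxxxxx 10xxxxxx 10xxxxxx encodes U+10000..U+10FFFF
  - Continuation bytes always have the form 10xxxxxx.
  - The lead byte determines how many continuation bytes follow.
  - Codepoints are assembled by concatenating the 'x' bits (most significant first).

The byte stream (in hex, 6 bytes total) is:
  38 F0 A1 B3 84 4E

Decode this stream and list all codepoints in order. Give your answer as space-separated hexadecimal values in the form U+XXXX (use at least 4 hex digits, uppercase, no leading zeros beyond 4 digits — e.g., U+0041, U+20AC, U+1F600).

Answer: U+0038 U+21CC4 U+004E

Derivation:
Byte[0]=38: 1-byte ASCII. cp=U+0038
Byte[1]=F0: 4-byte lead, need 3 cont bytes. acc=0x0
Byte[2]=A1: continuation. acc=(acc<<6)|0x21=0x21
Byte[3]=B3: continuation. acc=(acc<<6)|0x33=0x873
Byte[4]=84: continuation. acc=(acc<<6)|0x04=0x21CC4
Completed: cp=U+21CC4 (starts at byte 1)
Byte[5]=4E: 1-byte ASCII. cp=U+004E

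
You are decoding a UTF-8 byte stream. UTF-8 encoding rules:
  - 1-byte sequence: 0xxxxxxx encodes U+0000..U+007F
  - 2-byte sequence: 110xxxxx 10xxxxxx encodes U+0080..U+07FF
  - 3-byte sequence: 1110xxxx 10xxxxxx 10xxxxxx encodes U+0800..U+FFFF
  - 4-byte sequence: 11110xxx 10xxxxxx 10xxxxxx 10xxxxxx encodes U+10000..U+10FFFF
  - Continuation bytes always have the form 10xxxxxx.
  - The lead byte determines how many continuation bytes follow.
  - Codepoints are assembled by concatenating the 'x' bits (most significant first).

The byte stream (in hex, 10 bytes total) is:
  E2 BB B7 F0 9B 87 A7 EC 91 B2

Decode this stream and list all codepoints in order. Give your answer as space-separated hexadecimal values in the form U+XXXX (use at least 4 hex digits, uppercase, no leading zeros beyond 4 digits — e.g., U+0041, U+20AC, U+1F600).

Byte[0]=E2: 3-byte lead, need 2 cont bytes. acc=0x2
Byte[1]=BB: continuation. acc=(acc<<6)|0x3B=0xBB
Byte[2]=B7: continuation. acc=(acc<<6)|0x37=0x2EF7
Completed: cp=U+2EF7 (starts at byte 0)
Byte[3]=F0: 4-byte lead, need 3 cont bytes. acc=0x0
Byte[4]=9B: continuation. acc=(acc<<6)|0x1B=0x1B
Byte[5]=87: continuation. acc=(acc<<6)|0x07=0x6C7
Byte[6]=A7: continuation. acc=(acc<<6)|0x27=0x1B1E7
Completed: cp=U+1B1E7 (starts at byte 3)
Byte[7]=EC: 3-byte lead, need 2 cont bytes. acc=0xC
Byte[8]=91: continuation. acc=(acc<<6)|0x11=0x311
Byte[9]=B2: continuation. acc=(acc<<6)|0x32=0xC472
Completed: cp=U+C472 (starts at byte 7)

Answer: U+2EF7 U+1B1E7 U+C472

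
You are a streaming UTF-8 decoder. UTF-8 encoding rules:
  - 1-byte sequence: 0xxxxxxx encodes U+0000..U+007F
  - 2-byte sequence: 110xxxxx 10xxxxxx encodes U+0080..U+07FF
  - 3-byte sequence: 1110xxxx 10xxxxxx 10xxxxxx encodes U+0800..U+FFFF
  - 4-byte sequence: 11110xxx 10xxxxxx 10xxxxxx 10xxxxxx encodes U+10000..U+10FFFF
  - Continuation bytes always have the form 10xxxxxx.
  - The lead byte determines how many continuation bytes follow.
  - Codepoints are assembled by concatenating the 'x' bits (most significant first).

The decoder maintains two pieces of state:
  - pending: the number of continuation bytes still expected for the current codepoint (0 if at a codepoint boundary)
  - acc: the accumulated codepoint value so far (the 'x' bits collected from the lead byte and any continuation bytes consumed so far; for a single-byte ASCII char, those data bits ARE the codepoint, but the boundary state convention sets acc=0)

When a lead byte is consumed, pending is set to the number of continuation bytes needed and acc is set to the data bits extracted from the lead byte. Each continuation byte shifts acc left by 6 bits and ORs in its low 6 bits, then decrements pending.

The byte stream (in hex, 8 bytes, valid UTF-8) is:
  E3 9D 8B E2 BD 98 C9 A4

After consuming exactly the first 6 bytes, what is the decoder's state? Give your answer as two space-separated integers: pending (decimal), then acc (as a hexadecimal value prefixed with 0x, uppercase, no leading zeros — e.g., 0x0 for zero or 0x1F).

Byte[0]=E3: 3-byte lead. pending=2, acc=0x3
Byte[1]=9D: continuation. acc=(acc<<6)|0x1D=0xDD, pending=1
Byte[2]=8B: continuation. acc=(acc<<6)|0x0B=0x374B, pending=0
Byte[3]=E2: 3-byte lead. pending=2, acc=0x2
Byte[4]=BD: continuation. acc=(acc<<6)|0x3D=0xBD, pending=1
Byte[5]=98: continuation. acc=(acc<<6)|0x18=0x2F58, pending=0

Answer: 0 0x2F58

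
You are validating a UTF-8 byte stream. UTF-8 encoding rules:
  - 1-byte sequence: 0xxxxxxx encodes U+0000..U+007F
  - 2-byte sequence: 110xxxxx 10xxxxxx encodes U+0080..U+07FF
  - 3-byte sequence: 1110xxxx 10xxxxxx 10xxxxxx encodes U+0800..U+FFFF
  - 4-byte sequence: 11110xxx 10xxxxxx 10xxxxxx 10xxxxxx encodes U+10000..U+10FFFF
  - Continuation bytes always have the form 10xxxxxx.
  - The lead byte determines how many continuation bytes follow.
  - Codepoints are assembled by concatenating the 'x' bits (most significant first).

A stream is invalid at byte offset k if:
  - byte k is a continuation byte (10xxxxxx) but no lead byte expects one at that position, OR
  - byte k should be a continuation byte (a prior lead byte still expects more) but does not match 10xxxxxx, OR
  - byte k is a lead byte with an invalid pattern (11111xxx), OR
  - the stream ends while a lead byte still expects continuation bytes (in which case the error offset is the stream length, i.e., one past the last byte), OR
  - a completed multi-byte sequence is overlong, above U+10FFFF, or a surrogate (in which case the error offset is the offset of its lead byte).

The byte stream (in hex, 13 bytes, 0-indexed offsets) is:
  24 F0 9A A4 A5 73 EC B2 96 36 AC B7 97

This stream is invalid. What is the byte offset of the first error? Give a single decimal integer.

Answer: 10

Derivation:
Byte[0]=24: 1-byte ASCII. cp=U+0024
Byte[1]=F0: 4-byte lead, need 3 cont bytes. acc=0x0
Byte[2]=9A: continuation. acc=(acc<<6)|0x1A=0x1A
Byte[3]=A4: continuation. acc=(acc<<6)|0x24=0x6A4
Byte[4]=A5: continuation. acc=(acc<<6)|0x25=0x1A925
Completed: cp=U+1A925 (starts at byte 1)
Byte[5]=73: 1-byte ASCII. cp=U+0073
Byte[6]=EC: 3-byte lead, need 2 cont bytes. acc=0xC
Byte[7]=B2: continuation. acc=(acc<<6)|0x32=0x332
Byte[8]=96: continuation. acc=(acc<<6)|0x16=0xCC96
Completed: cp=U+CC96 (starts at byte 6)
Byte[9]=36: 1-byte ASCII. cp=U+0036
Byte[10]=AC: INVALID lead byte (not 0xxx/110x/1110/11110)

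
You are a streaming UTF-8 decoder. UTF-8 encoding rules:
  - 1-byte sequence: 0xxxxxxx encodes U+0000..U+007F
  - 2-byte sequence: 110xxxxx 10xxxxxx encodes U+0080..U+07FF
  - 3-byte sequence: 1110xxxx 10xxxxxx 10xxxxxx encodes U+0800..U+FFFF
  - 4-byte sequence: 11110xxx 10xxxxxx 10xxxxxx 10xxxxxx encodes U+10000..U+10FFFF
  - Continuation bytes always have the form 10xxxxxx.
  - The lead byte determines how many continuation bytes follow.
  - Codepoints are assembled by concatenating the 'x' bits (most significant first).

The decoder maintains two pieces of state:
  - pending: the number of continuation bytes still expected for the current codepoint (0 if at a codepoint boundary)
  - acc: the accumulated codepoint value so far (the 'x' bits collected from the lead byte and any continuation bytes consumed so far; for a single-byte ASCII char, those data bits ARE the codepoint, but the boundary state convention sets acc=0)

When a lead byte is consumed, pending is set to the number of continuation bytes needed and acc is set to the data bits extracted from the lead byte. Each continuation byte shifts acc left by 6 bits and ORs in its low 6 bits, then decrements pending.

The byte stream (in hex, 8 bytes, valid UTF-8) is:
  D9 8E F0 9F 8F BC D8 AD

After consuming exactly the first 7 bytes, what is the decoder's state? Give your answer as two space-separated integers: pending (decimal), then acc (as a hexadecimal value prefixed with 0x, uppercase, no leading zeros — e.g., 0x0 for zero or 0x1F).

Byte[0]=D9: 2-byte lead. pending=1, acc=0x19
Byte[1]=8E: continuation. acc=(acc<<6)|0x0E=0x64E, pending=0
Byte[2]=F0: 4-byte lead. pending=3, acc=0x0
Byte[3]=9F: continuation. acc=(acc<<6)|0x1F=0x1F, pending=2
Byte[4]=8F: continuation. acc=(acc<<6)|0x0F=0x7CF, pending=1
Byte[5]=BC: continuation. acc=(acc<<6)|0x3C=0x1F3FC, pending=0
Byte[6]=D8: 2-byte lead. pending=1, acc=0x18

Answer: 1 0x18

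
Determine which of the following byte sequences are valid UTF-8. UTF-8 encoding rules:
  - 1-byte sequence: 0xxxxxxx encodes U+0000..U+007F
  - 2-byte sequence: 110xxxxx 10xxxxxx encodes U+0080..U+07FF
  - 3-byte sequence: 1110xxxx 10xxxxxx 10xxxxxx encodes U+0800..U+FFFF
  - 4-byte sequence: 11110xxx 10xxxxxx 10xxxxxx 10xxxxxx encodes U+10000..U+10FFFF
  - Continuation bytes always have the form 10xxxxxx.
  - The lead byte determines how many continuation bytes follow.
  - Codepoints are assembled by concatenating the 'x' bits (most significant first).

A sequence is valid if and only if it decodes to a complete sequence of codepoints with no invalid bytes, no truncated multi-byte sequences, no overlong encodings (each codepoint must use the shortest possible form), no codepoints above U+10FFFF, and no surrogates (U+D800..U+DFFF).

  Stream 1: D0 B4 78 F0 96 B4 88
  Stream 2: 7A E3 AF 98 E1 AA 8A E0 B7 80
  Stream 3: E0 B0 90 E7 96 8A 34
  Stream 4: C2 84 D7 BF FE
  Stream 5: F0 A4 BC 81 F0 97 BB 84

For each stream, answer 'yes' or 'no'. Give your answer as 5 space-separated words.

Answer: yes yes yes no yes

Derivation:
Stream 1: decodes cleanly. VALID
Stream 2: decodes cleanly. VALID
Stream 3: decodes cleanly. VALID
Stream 4: error at byte offset 4. INVALID
Stream 5: decodes cleanly. VALID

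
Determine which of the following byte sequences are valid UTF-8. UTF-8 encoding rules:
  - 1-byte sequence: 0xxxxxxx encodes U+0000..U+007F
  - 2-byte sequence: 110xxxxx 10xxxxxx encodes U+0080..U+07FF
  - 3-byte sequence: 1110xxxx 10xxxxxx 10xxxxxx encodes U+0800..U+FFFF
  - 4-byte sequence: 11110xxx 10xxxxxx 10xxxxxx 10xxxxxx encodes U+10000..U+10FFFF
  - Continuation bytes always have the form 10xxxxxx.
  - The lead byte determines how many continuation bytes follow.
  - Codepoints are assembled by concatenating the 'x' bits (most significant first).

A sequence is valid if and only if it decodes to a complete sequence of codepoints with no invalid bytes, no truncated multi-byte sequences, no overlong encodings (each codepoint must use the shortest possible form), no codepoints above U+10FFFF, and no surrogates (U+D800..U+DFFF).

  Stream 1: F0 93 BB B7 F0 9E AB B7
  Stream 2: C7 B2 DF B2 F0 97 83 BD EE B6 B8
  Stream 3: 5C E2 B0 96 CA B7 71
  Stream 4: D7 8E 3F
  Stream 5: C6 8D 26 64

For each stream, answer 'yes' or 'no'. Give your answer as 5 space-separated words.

Stream 1: decodes cleanly. VALID
Stream 2: decodes cleanly. VALID
Stream 3: decodes cleanly. VALID
Stream 4: decodes cleanly. VALID
Stream 5: decodes cleanly. VALID

Answer: yes yes yes yes yes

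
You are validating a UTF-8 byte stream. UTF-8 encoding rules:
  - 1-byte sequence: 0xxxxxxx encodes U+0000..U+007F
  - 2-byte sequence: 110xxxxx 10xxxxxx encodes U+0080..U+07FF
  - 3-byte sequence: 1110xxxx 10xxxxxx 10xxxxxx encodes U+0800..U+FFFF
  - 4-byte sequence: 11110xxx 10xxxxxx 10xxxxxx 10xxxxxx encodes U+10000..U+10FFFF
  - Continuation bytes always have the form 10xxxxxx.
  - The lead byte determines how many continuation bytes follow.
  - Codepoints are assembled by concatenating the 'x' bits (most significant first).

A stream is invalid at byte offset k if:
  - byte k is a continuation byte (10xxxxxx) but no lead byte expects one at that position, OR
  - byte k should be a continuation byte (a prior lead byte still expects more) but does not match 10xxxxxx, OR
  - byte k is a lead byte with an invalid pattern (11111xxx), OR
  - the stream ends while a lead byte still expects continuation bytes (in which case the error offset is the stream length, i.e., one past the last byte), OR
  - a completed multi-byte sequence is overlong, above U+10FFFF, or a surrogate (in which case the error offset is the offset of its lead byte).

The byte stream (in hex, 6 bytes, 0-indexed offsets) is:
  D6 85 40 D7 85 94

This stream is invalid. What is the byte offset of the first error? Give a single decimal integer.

Answer: 5

Derivation:
Byte[0]=D6: 2-byte lead, need 1 cont bytes. acc=0x16
Byte[1]=85: continuation. acc=(acc<<6)|0x05=0x585
Completed: cp=U+0585 (starts at byte 0)
Byte[2]=40: 1-byte ASCII. cp=U+0040
Byte[3]=D7: 2-byte lead, need 1 cont bytes. acc=0x17
Byte[4]=85: continuation. acc=(acc<<6)|0x05=0x5C5
Completed: cp=U+05C5 (starts at byte 3)
Byte[5]=94: INVALID lead byte (not 0xxx/110x/1110/11110)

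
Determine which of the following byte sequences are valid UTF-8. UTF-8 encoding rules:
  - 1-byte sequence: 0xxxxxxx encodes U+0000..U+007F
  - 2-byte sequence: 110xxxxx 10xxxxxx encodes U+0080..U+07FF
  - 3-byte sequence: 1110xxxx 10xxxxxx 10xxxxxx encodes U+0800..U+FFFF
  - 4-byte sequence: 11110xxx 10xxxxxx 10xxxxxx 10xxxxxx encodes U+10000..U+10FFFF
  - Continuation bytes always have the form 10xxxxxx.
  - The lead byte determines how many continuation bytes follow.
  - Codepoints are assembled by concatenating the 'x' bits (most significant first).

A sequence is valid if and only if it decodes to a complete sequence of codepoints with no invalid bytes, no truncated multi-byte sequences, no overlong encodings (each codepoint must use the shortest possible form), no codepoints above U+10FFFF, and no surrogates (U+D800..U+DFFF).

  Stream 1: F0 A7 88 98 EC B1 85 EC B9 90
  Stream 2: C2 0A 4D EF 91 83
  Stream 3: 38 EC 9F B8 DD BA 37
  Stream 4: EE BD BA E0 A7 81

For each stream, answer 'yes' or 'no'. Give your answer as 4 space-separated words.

Stream 1: decodes cleanly. VALID
Stream 2: error at byte offset 1. INVALID
Stream 3: decodes cleanly. VALID
Stream 4: decodes cleanly. VALID

Answer: yes no yes yes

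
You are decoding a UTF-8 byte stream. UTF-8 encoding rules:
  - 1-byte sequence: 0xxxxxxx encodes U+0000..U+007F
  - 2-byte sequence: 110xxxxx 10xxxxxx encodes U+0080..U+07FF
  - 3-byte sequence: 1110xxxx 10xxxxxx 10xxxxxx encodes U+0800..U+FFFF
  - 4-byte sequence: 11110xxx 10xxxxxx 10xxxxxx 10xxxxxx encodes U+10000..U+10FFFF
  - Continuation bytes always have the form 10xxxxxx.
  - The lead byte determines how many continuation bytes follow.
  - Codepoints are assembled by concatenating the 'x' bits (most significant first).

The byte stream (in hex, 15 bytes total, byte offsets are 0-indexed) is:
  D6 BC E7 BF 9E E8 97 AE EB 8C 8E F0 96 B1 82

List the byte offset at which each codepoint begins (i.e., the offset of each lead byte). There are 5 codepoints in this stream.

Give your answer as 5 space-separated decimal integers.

Answer: 0 2 5 8 11

Derivation:
Byte[0]=D6: 2-byte lead, need 1 cont bytes. acc=0x16
Byte[1]=BC: continuation. acc=(acc<<6)|0x3C=0x5BC
Completed: cp=U+05BC (starts at byte 0)
Byte[2]=E7: 3-byte lead, need 2 cont bytes. acc=0x7
Byte[3]=BF: continuation. acc=(acc<<6)|0x3F=0x1FF
Byte[4]=9E: continuation. acc=(acc<<6)|0x1E=0x7FDE
Completed: cp=U+7FDE (starts at byte 2)
Byte[5]=E8: 3-byte lead, need 2 cont bytes. acc=0x8
Byte[6]=97: continuation. acc=(acc<<6)|0x17=0x217
Byte[7]=AE: continuation. acc=(acc<<6)|0x2E=0x85EE
Completed: cp=U+85EE (starts at byte 5)
Byte[8]=EB: 3-byte lead, need 2 cont bytes. acc=0xB
Byte[9]=8C: continuation. acc=(acc<<6)|0x0C=0x2CC
Byte[10]=8E: continuation. acc=(acc<<6)|0x0E=0xB30E
Completed: cp=U+B30E (starts at byte 8)
Byte[11]=F0: 4-byte lead, need 3 cont bytes. acc=0x0
Byte[12]=96: continuation. acc=(acc<<6)|0x16=0x16
Byte[13]=B1: continuation. acc=(acc<<6)|0x31=0x5B1
Byte[14]=82: continuation. acc=(acc<<6)|0x02=0x16C42
Completed: cp=U+16C42 (starts at byte 11)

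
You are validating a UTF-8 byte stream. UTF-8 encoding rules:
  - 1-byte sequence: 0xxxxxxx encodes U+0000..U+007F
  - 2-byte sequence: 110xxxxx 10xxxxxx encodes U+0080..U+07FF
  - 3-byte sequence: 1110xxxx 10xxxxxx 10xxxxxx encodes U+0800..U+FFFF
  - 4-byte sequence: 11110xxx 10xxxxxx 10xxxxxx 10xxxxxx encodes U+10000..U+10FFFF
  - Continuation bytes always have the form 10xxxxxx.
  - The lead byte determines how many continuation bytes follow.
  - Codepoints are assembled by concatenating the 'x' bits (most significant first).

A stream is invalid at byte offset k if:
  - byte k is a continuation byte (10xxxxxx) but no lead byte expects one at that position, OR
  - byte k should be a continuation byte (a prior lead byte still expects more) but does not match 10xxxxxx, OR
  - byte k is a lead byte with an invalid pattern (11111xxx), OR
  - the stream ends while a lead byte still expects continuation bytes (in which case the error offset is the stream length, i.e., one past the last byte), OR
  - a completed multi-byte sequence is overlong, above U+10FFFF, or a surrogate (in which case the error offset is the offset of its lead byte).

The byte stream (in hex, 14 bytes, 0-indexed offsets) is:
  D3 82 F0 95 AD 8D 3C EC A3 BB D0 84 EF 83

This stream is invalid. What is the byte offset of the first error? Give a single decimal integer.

Byte[0]=D3: 2-byte lead, need 1 cont bytes. acc=0x13
Byte[1]=82: continuation. acc=(acc<<6)|0x02=0x4C2
Completed: cp=U+04C2 (starts at byte 0)
Byte[2]=F0: 4-byte lead, need 3 cont bytes. acc=0x0
Byte[3]=95: continuation. acc=(acc<<6)|0x15=0x15
Byte[4]=AD: continuation. acc=(acc<<6)|0x2D=0x56D
Byte[5]=8D: continuation. acc=(acc<<6)|0x0D=0x15B4D
Completed: cp=U+15B4D (starts at byte 2)
Byte[6]=3C: 1-byte ASCII. cp=U+003C
Byte[7]=EC: 3-byte lead, need 2 cont bytes. acc=0xC
Byte[8]=A3: continuation. acc=(acc<<6)|0x23=0x323
Byte[9]=BB: continuation. acc=(acc<<6)|0x3B=0xC8FB
Completed: cp=U+C8FB (starts at byte 7)
Byte[10]=D0: 2-byte lead, need 1 cont bytes. acc=0x10
Byte[11]=84: continuation. acc=(acc<<6)|0x04=0x404
Completed: cp=U+0404 (starts at byte 10)
Byte[12]=EF: 3-byte lead, need 2 cont bytes. acc=0xF
Byte[13]=83: continuation. acc=(acc<<6)|0x03=0x3C3
Byte[14]: stream ended, expected continuation. INVALID

Answer: 14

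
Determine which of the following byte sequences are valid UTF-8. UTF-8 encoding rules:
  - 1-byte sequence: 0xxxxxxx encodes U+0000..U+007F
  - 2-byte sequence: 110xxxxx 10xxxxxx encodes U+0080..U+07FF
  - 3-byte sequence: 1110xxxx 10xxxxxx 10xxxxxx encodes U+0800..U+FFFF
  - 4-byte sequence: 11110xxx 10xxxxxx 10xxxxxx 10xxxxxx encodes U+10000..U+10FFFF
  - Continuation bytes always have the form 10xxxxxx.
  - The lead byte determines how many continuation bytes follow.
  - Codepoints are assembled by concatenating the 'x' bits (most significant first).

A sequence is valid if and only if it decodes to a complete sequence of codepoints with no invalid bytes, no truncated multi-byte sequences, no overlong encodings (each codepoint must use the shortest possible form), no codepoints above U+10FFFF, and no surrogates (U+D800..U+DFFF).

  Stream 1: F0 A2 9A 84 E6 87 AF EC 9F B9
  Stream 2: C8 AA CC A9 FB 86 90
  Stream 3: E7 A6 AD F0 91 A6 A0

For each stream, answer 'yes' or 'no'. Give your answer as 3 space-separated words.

Stream 1: decodes cleanly. VALID
Stream 2: error at byte offset 4. INVALID
Stream 3: decodes cleanly. VALID

Answer: yes no yes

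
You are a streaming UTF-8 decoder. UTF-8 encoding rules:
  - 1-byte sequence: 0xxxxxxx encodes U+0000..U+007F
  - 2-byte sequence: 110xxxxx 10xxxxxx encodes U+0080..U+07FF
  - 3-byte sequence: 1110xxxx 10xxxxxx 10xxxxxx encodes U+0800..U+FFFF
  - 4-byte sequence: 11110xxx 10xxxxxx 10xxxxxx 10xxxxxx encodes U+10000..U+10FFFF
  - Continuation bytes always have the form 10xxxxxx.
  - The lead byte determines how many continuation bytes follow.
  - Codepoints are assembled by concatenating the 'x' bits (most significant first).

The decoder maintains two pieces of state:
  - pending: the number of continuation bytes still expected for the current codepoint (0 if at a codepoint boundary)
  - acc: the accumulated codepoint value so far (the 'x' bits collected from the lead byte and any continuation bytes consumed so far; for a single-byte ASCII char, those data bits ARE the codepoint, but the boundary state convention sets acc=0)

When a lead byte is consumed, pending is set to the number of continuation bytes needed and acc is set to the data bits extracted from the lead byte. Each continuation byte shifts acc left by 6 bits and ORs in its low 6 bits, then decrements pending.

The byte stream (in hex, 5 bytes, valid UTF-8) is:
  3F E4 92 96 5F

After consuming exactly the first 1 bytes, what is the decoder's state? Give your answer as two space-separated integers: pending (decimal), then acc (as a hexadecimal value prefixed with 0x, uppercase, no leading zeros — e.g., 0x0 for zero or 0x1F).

Answer: 0 0x0

Derivation:
Byte[0]=3F: 1-byte. pending=0, acc=0x0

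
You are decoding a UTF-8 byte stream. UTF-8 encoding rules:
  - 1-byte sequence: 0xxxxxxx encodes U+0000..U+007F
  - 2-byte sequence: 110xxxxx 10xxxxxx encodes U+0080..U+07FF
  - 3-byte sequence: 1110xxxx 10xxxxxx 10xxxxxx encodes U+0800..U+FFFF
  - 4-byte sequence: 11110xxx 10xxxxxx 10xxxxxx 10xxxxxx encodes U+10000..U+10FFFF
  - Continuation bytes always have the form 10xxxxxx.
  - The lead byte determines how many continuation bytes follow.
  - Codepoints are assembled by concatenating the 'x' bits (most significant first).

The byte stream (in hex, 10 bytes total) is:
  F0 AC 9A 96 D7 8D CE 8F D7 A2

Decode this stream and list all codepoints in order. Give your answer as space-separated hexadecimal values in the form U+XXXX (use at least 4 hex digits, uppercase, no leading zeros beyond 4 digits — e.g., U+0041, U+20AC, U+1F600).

Answer: U+2C696 U+05CD U+038F U+05E2

Derivation:
Byte[0]=F0: 4-byte lead, need 3 cont bytes. acc=0x0
Byte[1]=AC: continuation. acc=(acc<<6)|0x2C=0x2C
Byte[2]=9A: continuation. acc=(acc<<6)|0x1A=0xB1A
Byte[3]=96: continuation. acc=(acc<<6)|0x16=0x2C696
Completed: cp=U+2C696 (starts at byte 0)
Byte[4]=D7: 2-byte lead, need 1 cont bytes. acc=0x17
Byte[5]=8D: continuation. acc=(acc<<6)|0x0D=0x5CD
Completed: cp=U+05CD (starts at byte 4)
Byte[6]=CE: 2-byte lead, need 1 cont bytes. acc=0xE
Byte[7]=8F: continuation. acc=(acc<<6)|0x0F=0x38F
Completed: cp=U+038F (starts at byte 6)
Byte[8]=D7: 2-byte lead, need 1 cont bytes. acc=0x17
Byte[9]=A2: continuation. acc=(acc<<6)|0x22=0x5E2
Completed: cp=U+05E2 (starts at byte 8)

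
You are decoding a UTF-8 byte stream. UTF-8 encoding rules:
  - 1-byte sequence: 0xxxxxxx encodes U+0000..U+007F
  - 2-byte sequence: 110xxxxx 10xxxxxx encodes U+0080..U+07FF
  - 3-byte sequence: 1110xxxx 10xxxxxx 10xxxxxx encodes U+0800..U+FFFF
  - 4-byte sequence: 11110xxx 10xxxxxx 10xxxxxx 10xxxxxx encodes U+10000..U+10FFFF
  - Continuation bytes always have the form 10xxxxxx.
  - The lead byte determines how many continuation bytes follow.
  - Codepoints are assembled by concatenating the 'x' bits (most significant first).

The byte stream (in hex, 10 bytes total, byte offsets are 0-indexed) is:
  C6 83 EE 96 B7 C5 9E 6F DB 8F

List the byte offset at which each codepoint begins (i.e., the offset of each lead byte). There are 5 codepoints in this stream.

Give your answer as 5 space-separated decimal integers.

Byte[0]=C6: 2-byte lead, need 1 cont bytes. acc=0x6
Byte[1]=83: continuation. acc=(acc<<6)|0x03=0x183
Completed: cp=U+0183 (starts at byte 0)
Byte[2]=EE: 3-byte lead, need 2 cont bytes. acc=0xE
Byte[3]=96: continuation. acc=(acc<<6)|0x16=0x396
Byte[4]=B7: continuation. acc=(acc<<6)|0x37=0xE5B7
Completed: cp=U+E5B7 (starts at byte 2)
Byte[5]=C5: 2-byte lead, need 1 cont bytes. acc=0x5
Byte[6]=9E: continuation. acc=(acc<<6)|0x1E=0x15E
Completed: cp=U+015E (starts at byte 5)
Byte[7]=6F: 1-byte ASCII. cp=U+006F
Byte[8]=DB: 2-byte lead, need 1 cont bytes. acc=0x1B
Byte[9]=8F: continuation. acc=(acc<<6)|0x0F=0x6CF
Completed: cp=U+06CF (starts at byte 8)

Answer: 0 2 5 7 8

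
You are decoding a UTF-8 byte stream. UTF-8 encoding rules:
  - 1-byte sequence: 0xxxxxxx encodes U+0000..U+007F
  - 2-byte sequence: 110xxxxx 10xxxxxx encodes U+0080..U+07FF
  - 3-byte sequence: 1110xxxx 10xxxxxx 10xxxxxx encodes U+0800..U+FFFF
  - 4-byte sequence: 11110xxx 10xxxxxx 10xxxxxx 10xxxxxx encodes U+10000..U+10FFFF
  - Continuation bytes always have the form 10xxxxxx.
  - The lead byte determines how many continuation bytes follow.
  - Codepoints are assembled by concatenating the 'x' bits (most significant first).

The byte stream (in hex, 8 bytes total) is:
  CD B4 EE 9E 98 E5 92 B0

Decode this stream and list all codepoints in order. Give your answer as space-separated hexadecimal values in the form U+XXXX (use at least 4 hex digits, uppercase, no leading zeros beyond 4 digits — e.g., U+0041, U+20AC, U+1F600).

Byte[0]=CD: 2-byte lead, need 1 cont bytes. acc=0xD
Byte[1]=B4: continuation. acc=(acc<<6)|0x34=0x374
Completed: cp=U+0374 (starts at byte 0)
Byte[2]=EE: 3-byte lead, need 2 cont bytes. acc=0xE
Byte[3]=9E: continuation. acc=(acc<<6)|0x1E=0x39E
Byte[4]=98: continuation. acc=(acc<<6)|0x18=0xE798
Completed: cp=U+E798 (starts at byte 2)
Byte[5]=E5: 3-byte lead, need 2 cont bytes. acc=0x5
Byte[6]=92: continuation. acc=(acc<<6)|0x12=0x152
Byte[7]=B0: continuation. acc=(acc<<6)|0x30=0x54B0
Completed: cp=U+54B0 (starts at byte 5)

Answer: U+0374 U+E798 U+54B0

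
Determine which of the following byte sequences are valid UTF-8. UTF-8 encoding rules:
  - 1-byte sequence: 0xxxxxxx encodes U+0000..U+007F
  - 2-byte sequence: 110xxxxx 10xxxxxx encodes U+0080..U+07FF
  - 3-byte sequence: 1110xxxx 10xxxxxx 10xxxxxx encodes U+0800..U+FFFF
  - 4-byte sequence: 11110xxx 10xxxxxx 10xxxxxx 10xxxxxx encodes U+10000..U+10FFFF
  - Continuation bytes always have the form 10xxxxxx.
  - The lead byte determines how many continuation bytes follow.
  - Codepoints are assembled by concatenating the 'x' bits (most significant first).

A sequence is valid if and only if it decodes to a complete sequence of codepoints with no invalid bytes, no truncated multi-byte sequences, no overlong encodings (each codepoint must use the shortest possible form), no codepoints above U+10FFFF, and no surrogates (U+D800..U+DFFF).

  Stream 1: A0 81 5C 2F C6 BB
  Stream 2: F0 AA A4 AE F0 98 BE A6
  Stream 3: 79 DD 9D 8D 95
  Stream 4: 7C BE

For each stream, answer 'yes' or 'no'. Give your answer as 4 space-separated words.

Stream 1: error at byte offset 0. INVALID
Stream 2: decodes cleanly. VALID
Stream 3: error at byte offset 3. INVALID
Stream 4: error at byte offset 1. INVALID

Answer: no yes no no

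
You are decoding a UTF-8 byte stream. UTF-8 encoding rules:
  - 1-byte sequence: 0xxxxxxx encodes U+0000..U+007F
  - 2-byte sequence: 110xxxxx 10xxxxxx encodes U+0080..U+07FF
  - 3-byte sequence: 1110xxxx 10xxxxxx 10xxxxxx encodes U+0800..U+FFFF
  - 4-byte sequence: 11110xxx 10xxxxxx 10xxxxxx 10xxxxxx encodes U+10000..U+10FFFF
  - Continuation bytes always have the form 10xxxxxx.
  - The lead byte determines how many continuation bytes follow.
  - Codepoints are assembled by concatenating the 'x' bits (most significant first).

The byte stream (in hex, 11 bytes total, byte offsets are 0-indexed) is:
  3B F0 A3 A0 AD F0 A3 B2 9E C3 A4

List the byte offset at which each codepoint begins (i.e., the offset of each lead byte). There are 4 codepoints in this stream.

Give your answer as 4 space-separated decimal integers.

Byte[0]=3B: 1-byte ASCII. cp=U+003B
Byte[1]=F0: 4-byte lead, need 3 cont bytes. acc=0x0
Byte[2]=A3: continuation. acc=(acc<<6)|0x23=0x23
Byte[3]=A0: continuation. acc=(acc<<6)|0x20=0x8E0
Byte[4]=AD: continuation. acc=(acc<<6)|0x2D=0x2382D
Completed: cp=U+2382D (starts at byte 1)
Byte[5]=F0: 4-byte lead, need 3 cont bytes. acc=0x0
Byte[6]=A3: continuation. acc=(acc<<6)|0x23=0x23
Byte[7]=B2: continuation. acc=(acc<<6)|0x32=0x8F2
Byte[8]=9E: continuation. acc=(acc<<6)|0x1E=0x23C9E
Completed: cp=U+23C9E (starts at byte 5)
Byte[9]=C3: 2-byte lead, need 1 cont bytes. acc=0x3
Byte[10]=A4: continuation. acc=(acc<<6)|0x24=0xE4
Completed: cp=U+00E4 (starts at byte 9)

Answer: 0 1 5 9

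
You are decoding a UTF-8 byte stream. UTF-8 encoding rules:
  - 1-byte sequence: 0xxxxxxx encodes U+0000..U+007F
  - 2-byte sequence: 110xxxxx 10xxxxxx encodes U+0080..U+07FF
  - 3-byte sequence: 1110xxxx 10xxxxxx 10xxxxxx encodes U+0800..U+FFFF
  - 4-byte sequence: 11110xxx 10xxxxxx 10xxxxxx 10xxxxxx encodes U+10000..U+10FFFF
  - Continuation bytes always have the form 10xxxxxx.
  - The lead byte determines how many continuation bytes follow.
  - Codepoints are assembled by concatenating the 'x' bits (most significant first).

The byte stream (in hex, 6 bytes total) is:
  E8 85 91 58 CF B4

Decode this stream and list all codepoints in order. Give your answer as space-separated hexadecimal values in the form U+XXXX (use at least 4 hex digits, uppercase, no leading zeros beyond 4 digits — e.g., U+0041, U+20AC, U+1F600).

Answer: U+8151 U+0058 U+03F4

Derivation:
Byte[0]=E8: 3-byte lead, need 2 cont bytes. acc=0x8
Byte[1]=85: continuation. acc=(acc<<6)|0x05=0x205
Byte[2]=91: continuation. acc=(acc<<6)|0x11=0x8151
Completed: cp=U+8151 (starts at byte 0)
Byte[3]=58: 1-byte ASCII. cp=U+0058
Byte[4]=CF: 2-byte lead, need 1 cont bytes. acc=0xF
Byte[5]=B4: continuation. acc=(acc<<6)|0x34=0x3F4
Completed: cp=U+03F4 (starts at byte 4)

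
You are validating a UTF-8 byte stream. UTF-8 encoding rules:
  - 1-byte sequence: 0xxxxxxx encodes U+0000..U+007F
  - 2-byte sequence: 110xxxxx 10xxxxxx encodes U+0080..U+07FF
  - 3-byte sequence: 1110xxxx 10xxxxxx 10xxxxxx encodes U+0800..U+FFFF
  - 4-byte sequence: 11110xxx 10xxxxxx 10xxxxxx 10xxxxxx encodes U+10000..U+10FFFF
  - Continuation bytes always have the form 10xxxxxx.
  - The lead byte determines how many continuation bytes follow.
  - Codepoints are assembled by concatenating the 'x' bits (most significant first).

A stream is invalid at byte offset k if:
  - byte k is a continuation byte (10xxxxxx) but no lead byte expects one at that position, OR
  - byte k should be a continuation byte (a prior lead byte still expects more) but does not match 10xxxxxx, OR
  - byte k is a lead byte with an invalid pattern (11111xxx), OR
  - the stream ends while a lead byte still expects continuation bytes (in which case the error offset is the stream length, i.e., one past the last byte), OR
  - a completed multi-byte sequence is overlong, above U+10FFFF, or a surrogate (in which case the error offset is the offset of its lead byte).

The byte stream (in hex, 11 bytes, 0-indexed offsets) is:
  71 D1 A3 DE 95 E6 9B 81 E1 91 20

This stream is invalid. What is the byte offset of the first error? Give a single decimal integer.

Byte[0]=71: 1-byte ASCII. cp=U+0071
Byte[1]=D1: 2-byte lead, need 1 cont bytes. acc=0x11
Byte[2]=A3: continuation. acc=(acc<<6)|0x23=0x463
Completed: cp=U+0463 (starts at byte 1)
Byte[3]=DE: 2-byte lead, need 1 cont bytes. acc=0x1E
Byte[4]=95: continuation. acc=(acc<<6)|0x15=0x795
Completed: cp=U+0795 (starts at byte 3)
Byte[5]=E6: 3-byte lead, need 2 cont bytes. acc=0x6
Byte[6]=9B: continuation. acc=(acc<<6)|0x1B=0x19B
Byte[7]=81: continuation. acc=(acc<<6)|0x01=0x66C1
Completed: cp=U+66C1 (starts at byte 5)
Byte[8]=E1: 3-byte lead, need 2 cont bytes. acc=0x1
Byte[9]=91: continuation. acc=(acc<<6)|0x11=0x51
Byte[10]=20: expected 10xxxxxx continuation. INVALID

Answer: 10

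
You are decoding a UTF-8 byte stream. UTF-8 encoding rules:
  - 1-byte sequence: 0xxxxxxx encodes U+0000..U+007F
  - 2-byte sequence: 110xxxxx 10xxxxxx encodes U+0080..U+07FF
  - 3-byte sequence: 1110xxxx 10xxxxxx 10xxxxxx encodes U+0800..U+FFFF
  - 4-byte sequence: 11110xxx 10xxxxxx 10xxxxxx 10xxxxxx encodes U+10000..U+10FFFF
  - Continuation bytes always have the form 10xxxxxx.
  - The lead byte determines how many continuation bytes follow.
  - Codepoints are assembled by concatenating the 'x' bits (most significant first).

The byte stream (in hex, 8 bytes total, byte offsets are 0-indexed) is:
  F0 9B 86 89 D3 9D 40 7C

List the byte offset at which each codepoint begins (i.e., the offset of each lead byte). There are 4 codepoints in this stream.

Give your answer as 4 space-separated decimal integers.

Byte[0]=F0: 4-byte lead, need 3 cont bytes. acc=0x0
Byte[1]=9B: continuation. acc=(acc<<6)|0x1B=0x1B
Byte[2]=86: continuation. acc=(acc<<6)|0x06=0x6C6
Byte[3]=89: continuation. acc=(acc<<6)|0x09=0x1B189
Completed: cp=U+1B189 (starts at byte 0)
Byte[4]=D3: 2-byte lead, need 1 cont bytes. acc=0x13
Byte[5]=9D: continuation. acc=(acc<<6)|0x1D=0x4DD
Completed: cp=U+04DD (starts at byte 4)
Byte[6]=40: 1-byte ASCII. cp=U+0040
Byte[7]=7C: 1-byte ASCII. cp=U+007C

Answer: 0 4 6 7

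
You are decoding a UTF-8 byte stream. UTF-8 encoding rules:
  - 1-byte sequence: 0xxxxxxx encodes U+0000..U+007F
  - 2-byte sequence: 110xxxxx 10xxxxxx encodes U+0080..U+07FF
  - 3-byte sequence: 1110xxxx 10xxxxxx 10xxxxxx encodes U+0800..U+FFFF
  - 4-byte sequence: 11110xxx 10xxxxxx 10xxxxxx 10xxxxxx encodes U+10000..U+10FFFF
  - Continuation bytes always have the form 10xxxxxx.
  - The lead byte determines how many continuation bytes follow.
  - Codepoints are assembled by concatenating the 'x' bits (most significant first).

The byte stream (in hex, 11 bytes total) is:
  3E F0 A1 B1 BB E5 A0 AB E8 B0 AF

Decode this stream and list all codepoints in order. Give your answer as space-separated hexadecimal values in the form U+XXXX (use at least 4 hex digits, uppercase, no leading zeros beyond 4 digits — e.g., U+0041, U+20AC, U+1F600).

Byte[0]=3E: 1-byte ASCII. cp=U+003E
Byte[1]=F0: 4-byte lead, need 3 cont bytes. acc=0x0
Byte[2]=A1: continuation. acc=(acc<<6)|0x21=0x21
Byte[3]=B1: continuation. acc=(acc<<6)|0x31=0x871
Byte[4]=BB: continuation. acc=(acc<<6)|0x3B=0x21C7B
Completed: cp=U+21C7B (starts at byte 1)
Byte[5]=E5: 3-byte lead, need 2 cont bytes. acc=0x5
Byte[6]=A0: continuation. acc=(acc<<6)|0x20=0x160
Byte[7]=AB: continuation. acc=(acc<<6)|0x2B=0x582B
Completed: cp=U+582B (starts at byte 5)
Byte[8]=E8: 3-byte lead, need 2 cont bytes. acc=0x8
Byte[9]=B0: continuation. acc=(acc<<6)|0x30=0x230
Byte[10]=AF: continuation. acc=(acc<<6)|0x2F=0x8C2F
Completed: cp=U+8C2F (starts at byte 8)

Answer: U+003E U+21C7B U+582B U+8C2F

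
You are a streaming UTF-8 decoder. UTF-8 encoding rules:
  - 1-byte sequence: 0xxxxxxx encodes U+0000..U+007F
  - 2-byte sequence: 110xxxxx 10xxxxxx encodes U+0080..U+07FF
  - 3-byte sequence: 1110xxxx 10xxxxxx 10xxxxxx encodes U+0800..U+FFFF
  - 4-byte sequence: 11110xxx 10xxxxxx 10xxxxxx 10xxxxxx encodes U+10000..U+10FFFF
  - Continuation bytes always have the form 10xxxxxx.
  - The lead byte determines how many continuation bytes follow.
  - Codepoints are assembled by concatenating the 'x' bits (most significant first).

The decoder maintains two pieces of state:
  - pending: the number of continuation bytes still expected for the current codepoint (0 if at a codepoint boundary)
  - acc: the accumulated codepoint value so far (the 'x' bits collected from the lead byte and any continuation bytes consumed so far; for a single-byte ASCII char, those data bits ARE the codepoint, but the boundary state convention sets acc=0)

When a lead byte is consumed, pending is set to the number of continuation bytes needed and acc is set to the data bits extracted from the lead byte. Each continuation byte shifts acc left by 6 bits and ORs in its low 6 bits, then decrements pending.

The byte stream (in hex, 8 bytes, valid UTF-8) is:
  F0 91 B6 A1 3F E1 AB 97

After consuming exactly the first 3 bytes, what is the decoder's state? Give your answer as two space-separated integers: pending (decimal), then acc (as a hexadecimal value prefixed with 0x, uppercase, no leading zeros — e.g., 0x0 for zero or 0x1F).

Answer: 1 0x476

Derivation:
Byte[0]=F0: 4-byte lead. pending=3, acc=0x0
Byte[1]=91: continuation. acc=(acc<<6)|0x11=0x11, pending=2
Byte[2]=B6: continuation. acc=(acc<<6)|0x36=0x476, pending=1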